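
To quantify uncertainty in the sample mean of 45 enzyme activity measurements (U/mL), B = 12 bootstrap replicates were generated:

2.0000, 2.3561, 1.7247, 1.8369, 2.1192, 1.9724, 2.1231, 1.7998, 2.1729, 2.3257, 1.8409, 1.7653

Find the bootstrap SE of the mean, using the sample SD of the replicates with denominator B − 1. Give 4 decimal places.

Bootstrap SE is the standard deviation of the 12 replicate means.
Mean of replicates: (2.0000 + 2.3561 + 1.7247 + 1.8369 + 2.1192 + 1.9724 + 2.1231 + 1.7998 + 2.1729 + 2.3257 + 1.8409 + 1.7653) / 12 = 24.03700 / 12 = 2.00308
Sum of squared deviations: (−0.00308)² + (+0.35302)² + (−0.27838)² + (−0.16618)² + (+0.11612)² + (−0.03068)² + (+0.12002)² + (−0.20328)² + (+0.16982)² + (+0.32262)² + (−0.16218)² + (−0.23778)² = 0.51566
Variance = 0.51566 / 11 = 0.04688
SE* = √0.04688

SE* = 0.2165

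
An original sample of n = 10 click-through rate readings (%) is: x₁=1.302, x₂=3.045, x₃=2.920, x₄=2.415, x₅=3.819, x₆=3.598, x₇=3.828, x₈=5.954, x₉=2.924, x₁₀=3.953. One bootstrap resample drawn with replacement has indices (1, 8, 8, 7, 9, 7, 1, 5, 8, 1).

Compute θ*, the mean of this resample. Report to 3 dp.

θ* = 3.617

Resample values: 1.302, 5.954, 5.954, 3.828, 2.924, 3.828, 1.302, 3.819, 5.954, 1.302.
Mean = (1.302 + 5.954 + 5.954 + 3.828 + 2.924 + 3.828 + 1.302 + 3.819 + 5.954 + 1.302) / 10 = 36.1670 / 10 = 3.617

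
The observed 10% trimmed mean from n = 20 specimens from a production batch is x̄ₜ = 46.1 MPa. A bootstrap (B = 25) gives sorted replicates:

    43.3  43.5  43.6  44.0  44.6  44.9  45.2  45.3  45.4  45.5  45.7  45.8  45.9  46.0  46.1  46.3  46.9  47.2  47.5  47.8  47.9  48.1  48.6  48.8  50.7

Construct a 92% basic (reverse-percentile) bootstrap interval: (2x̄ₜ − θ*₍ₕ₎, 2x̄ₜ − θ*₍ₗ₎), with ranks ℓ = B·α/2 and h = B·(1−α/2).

Percentile endpoints at ranks 1 and 24: θ*₍1₎ = 43.3, θ*₍24₎ = 48.8.
Basic interval reflects these around x̄ₜ:
  lower = 2 × 46.1 − 48.8 = 43.4
  upper = 2 × 46.1 − 43.3 = 48.9

(43.4, 48.9)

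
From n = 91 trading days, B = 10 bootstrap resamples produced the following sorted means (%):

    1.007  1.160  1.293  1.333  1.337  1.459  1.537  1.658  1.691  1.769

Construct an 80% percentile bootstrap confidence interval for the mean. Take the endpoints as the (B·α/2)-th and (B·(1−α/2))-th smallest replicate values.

α = 0.20; lower rank = 10 × 0.100 = 1; upper rank = 10 × 0.900 = 9.
The 1st smallest replicate is 1.007; the 9th is 1.691.

(1.007, 1.691)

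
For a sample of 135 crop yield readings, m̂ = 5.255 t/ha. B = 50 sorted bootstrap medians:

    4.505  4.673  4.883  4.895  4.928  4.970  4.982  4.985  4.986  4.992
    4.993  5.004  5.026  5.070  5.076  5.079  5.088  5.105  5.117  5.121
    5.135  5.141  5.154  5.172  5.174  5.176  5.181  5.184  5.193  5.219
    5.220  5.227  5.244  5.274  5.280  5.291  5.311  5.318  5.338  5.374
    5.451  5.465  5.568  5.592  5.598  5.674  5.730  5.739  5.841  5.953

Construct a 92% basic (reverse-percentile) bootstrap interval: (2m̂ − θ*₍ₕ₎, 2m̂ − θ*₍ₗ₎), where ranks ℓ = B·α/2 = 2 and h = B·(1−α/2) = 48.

(4.771, 5.837)

Percentile endpoints at ranks 2 and 48: θ*₍2₎ = 4.673, θ*₍48₎ = 5.739.
Basic interval reflects these around m̂:
  lower = 2 × 5.255 − 5.739 = 4.771
  upper = 2 × 5.255 − 4.673 = 5.837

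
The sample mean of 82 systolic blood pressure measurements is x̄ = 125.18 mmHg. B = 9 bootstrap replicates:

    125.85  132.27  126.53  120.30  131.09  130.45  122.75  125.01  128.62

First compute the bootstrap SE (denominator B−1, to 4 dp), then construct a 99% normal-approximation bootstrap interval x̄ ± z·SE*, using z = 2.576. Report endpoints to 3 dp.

(114.897, 135.463)

Mean of replicates = 126.9856; sum of squared deviations = 127.4820; SE* = √(127.4820/8) = 3.9919
Margin = 2.576 × 3.9919 = 10.2831
Interval: 125.18 ± 10.2831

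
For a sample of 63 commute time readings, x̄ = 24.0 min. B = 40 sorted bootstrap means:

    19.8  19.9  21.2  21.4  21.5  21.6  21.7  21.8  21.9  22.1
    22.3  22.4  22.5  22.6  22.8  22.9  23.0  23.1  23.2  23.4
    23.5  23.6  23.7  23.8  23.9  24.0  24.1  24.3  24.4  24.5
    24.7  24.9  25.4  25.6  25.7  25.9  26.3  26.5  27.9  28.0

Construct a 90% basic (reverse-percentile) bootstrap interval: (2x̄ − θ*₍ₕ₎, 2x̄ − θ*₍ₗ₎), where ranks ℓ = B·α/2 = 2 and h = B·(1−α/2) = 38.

(21.5, 28.1)

Percentile endpoints at ranks 2 and 38: θ*₍2₎ = 19.9, θ*₍38₎ = 26.5.
Basic interval reflects these around x̄:
  lower = 2 × 24.0 − 26.5 = 21.5
  upper = 2 × 24.0 − 19.9 = 28.1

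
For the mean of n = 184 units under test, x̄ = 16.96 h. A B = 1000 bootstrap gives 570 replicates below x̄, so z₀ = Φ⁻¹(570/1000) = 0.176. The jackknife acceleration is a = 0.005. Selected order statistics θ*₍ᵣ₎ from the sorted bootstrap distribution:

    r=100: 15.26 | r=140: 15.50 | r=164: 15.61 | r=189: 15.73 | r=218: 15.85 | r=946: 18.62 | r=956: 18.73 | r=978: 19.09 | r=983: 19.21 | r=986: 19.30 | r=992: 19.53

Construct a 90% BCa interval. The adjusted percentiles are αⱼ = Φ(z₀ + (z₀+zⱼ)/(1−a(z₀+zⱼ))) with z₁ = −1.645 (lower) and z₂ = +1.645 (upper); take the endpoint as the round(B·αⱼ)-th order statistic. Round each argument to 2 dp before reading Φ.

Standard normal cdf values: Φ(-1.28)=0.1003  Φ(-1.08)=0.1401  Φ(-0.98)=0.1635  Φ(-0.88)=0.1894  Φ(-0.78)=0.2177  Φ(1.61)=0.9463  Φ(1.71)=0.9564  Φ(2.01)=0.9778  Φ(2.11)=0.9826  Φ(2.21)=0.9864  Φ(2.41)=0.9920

Lower: z₀ + z₁ = 0.176 + (-1.645) = -1.469; 1 − a(z₀+z₁) = 1 − (0.005)(-1.469) = 1.0073; argument = 0.176 + (-1.469)/1.0073 = -1.2823 → -1.28.
α₁ = Φ(-1.28) = 0.1003; rank = round(1000 × 0.1003) = 100; θ*₍100₎ = 15.26.
Upper: z₀ + z₂ = 1.821; 1 − a(z₀+z₂) = 0.9909; argument = 2.0137 → 2.01; α₂ = 0.9778; rank = 978; θ*₍978₎ = 19.09.

(15.26, 19.09)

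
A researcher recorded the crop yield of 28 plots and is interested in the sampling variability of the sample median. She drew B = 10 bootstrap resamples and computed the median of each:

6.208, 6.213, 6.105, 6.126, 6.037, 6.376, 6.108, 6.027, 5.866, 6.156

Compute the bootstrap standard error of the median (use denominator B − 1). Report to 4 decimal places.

SE* = 0.1348

Bootstrap SE is the standard deviation of the 10 replicate medians.
Mean of replicates: (6.208 + 6.213 + 6.105 + 6.126 + 6.037 + 6.376 + 6.108 + 6.027 + 5.866 + 6.156) / 10 = 61.22200 / 10 = 6.12220
Sum of squared deviations: (+0.08580)² + (+0.09080)² + (−0.01720)² + (+0.00380)² + (−0.08520)² + (+0.25380)² + (−0.01420)² + (−0.09520)² + (−0.25620)² + (+0.03380)² = 0.16364
Variance = 0.16364 / 9 = 0.01818
SE* = √0.01818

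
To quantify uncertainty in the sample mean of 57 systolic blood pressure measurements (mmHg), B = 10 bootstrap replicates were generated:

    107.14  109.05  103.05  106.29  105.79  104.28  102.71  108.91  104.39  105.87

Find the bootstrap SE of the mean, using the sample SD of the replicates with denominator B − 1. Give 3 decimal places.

Bootstrap SE is the standard deviation of the 10 replicate means.
Mean of replicates: (107.14 + 109.05 + 103.05 + 106.29 + 105.79 + 104.28 + 102.71 + 108.91 + 104.39 + 105.87) / 10 = 1057.4800 / 10 = 105.7480
Sum of squared deviations: (+1.3920)² + (+3.3020)² + (−2.6980)² + (+0.5420)² + (+0.0420)² + (−1.4680)² + (−3.0380)² + (+3.1620)² + (−1.3580)² + (+0.1220)² = 43.6574
Variance = 43.6574 / 9 = 4.8508
SE* = √4.8508

SE* = 2.202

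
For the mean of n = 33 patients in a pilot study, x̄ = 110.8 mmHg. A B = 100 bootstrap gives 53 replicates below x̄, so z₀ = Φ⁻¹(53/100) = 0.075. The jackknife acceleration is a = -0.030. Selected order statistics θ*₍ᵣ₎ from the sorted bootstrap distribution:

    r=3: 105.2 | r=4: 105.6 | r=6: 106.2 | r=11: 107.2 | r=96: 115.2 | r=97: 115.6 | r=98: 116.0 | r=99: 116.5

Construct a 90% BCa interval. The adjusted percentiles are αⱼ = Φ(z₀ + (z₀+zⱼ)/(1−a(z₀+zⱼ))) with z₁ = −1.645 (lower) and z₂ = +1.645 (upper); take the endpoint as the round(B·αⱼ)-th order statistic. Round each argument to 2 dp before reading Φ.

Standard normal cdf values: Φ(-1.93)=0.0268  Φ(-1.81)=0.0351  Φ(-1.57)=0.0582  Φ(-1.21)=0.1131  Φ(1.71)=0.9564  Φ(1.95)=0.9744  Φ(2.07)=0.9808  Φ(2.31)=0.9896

Lower: z₀ + z₁ = 0.075 + (-1.645) = -1.570; 1 − a(z₀+z₁) = 1 − (-0.030)(-1.570) = 0.9529; argument = 0.075 + (-1.570)/0.9529 = -1.5726 → -1.57.
α₁ = Φ(-1.57) = 0.0582; rank = round(100 × 0.0582) = 6; θ*₍6₎ = 106.2.
Upper: z₀ + z₂ = 1.720; 1 − a(z₀+z₂) = 1.0516; argument = 1.7106 → 1.71; α₂ = 0.9564; rank = 96; θ*₍96₎ = 115.2.

(106.2, 115.2)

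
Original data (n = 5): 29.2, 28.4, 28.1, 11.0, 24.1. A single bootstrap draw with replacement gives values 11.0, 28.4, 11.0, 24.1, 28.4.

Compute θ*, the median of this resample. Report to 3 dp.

θ* = 24.100

Sorted: 11.0, 11.0, 24.1, 28.4, 28.4
Median = middle value = 24.100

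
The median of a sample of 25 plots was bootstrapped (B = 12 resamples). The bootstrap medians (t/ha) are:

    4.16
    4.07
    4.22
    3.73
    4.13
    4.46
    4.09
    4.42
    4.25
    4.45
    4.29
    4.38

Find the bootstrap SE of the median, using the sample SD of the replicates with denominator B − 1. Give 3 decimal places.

Bootstrap SE is the standard deviation of the 12 replicate medians.
Mean of replicates: (4.16 + 4.07 + 4.22 + 3.73 + 4.13 + 4.46 + 4.09 + 4.42 + 4.25 + 4.45 + 4.29 + 4.38) / 12 = 50.6500 / 12 = 4.2208
Sum of squared deviations: (−0.0608)² + (−0.1508)² + (−0.0008)² + (−0.4908)² + (−0.0908)² + (+0.2392)² + (−0.1308)² + (+0.1992)² + (+0.0292)² + (+0.2292)² + (+0.0692)² + (+0.1592)² = 0.4731
Variance = 0.4731 / 11 = 0.0430
SE* = √0.0430

SE* = 0.207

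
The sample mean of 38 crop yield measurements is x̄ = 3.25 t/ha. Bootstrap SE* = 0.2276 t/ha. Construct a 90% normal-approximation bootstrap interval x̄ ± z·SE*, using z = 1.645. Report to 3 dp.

Margin = 1.645 × 0.2276 = 0.3744
Interval: 3.25 ± 0.3744

(2.876, 3.624)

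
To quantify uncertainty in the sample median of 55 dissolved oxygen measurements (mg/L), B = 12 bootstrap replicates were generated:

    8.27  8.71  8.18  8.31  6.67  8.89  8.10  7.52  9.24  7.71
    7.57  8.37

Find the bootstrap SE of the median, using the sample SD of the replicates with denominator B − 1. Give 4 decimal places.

SE* = 0.6910

Bootstrap SE is the standard deviation of the 12 replicate medians.
Mean of replicates: (8.27 + 8.71 + 8.18 + 8.31 + 6.67 + 8.89 + 8.10 + 7.52 + 9.24 + 7.71 + 7.57 + 8.37) / 12 = 97.54000 / 12 = 8.12833
Sum of squared deviations: (+0.14167)² + (+0.58167)² + (+0.05167)² + (+0.18167)² + (−1.45833)² + (+0.76167)² + (−0.02833)² + (−0.60833)² + (+1.11167)² + (−0.41833)² + (−0.55833)² + (+0.24167)² = 5.25277
Variance = 5.25277 / 11 = 0.47752
SE* = √0.47752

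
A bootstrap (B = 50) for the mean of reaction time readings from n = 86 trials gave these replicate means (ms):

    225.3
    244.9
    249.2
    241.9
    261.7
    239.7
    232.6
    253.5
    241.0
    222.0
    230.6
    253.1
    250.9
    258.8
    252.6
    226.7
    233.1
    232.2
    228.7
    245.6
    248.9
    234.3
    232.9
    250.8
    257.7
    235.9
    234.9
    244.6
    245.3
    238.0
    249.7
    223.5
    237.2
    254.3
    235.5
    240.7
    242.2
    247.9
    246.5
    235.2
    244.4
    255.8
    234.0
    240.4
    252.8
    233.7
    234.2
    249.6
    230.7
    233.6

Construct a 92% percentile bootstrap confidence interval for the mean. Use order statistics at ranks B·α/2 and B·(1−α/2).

(223.5, 257.7)

Sorted replicates: 222.0, 223.5, 225.3, 226.7, 228.7, 230.6, 230.7, 232.2, 232.6, 232.9, 233.1, 233.6, 233.7, 234.0, 234.2, 234.3, 234.9, 235.2, 235.5, 235.9, 237.2, 238.0, 239.7, 240.4, 240.7, 241.0, 241.9, 242.2, 244.4, 244.6, 244.9, 245.3, 245.6, 246.5, 247.9, 248.9, 249.2, 249.6, 249.7, 250.8, 250.9, 252.6, 252.8, 253.1, 253.5, 254.3, 255.8, 257.7, 258.8, 261.7
α = 0.08; lower rank = 50 × 0.040 = 2; upper rank = 50 × 0.960 = 48.
The 2nd smallest replicate is 223.5; the 48th is 257.7.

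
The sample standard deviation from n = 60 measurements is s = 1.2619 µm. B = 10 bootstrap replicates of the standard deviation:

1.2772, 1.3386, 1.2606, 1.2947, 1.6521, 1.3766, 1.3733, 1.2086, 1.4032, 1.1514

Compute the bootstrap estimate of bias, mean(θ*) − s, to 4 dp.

mean(θ*) = (1.2772 + 1.3386 + 1.2606 + 1.2947 + 1.6521 + 1.3766 + 1.3733 + 1.2086 + 1.4032 + 1.1514) / 10 = 1.33363
bias = 1.33363 − 1.2619

bias = +0.0717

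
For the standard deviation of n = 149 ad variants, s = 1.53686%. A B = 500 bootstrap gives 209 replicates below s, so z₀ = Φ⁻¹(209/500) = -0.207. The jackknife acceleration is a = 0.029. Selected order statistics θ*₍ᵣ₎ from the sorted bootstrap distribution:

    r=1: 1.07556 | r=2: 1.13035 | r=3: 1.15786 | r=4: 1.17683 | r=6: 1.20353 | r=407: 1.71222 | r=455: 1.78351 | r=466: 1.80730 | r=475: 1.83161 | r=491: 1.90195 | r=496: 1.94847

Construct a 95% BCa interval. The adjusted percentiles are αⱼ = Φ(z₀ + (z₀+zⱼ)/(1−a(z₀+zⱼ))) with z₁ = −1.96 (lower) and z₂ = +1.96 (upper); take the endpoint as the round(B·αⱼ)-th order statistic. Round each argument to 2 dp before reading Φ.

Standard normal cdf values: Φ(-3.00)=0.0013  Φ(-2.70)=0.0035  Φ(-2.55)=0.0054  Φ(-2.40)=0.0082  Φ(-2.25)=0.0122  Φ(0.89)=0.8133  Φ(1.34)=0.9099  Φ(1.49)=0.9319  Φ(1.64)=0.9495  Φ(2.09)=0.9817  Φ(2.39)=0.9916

(1.20353, 1.83161)

Lower: z₀ + z₁ = -0.207 + (-1.960) = -2.167; 1 − a(z₀+z₁) = 1 − (0.029)(-2.167) = 1.0628; argument = -0.207 + (-2.167)/1.0628 = -2.2459 → -2.25.
α₁ = Φ(-2.25) = 0.0122; rank = round(500 × 0.0122) = 6; θ*₍6₎ = 1.20353.
Upper: z₀ + z₂ = 1.753; 1 − a(z₀+z₂) = 0.9492; argument = 1.6399 → 1.64; α₂ = 0.9495; rank = 475; θ*₍475₎ = 1.83161.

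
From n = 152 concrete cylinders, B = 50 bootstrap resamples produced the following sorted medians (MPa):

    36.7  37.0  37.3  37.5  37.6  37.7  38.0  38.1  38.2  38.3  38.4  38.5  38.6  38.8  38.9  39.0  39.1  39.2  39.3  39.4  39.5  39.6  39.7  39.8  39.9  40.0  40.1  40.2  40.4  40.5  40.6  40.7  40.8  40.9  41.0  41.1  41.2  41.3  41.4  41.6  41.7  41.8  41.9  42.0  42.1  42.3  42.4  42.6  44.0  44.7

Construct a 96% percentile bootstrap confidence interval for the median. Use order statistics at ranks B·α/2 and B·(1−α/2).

α = 0.04; lower rank = 50 × 0.020 = 1; upper rank = 50 × 0.980 = 49.
The 1st smallest replicate is 36.7; the 49th is 44.0.

(36.7, 44.0)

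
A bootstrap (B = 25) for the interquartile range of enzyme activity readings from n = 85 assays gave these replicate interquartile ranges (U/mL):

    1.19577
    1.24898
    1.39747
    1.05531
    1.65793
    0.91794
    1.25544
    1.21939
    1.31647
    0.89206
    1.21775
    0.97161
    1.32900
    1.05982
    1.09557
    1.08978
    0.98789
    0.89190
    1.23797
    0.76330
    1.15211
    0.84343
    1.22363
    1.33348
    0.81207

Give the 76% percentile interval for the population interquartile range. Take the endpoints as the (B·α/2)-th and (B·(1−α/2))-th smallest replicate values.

Sorted replicates: 0.76330, 0.81207, 0.84343, 0.89190, 0.89206, 0.91794, 0.97161, 0.98789, 1.05531, 1.05982, 1.08978, 1.09557, 1.15211, 1.19577, 1.21775, 1.21939, 1.22363, 1.23797, 1.24898, 1.25544, 1.31647, 1.32900, 1.33348, 1.39747, 1.65793
α = 0.24; lower rank = 25 × 0.120 = 3; upper rank = 25 × 0.880 = 22.
The 3rd smallest replicate is 0.84343; the 22nd is 1.32900.

(0.84343, 1.32900)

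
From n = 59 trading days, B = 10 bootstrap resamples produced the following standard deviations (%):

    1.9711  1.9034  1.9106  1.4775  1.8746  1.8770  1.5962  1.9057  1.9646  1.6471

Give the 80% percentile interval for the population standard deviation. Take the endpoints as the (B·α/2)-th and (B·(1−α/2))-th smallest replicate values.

Sorted replicates: 1.4775, 1.5962, 1.6471, 1.8746, 1.8770, 1.9034, 1.9057, 1.9106, 1.9646, 1.9711
α = 0.20; lower rank = 10 × 0.100 = 1; upper rank = 10 × 0.900 = 9.
The 1st smallest replicate is 1.4775; the 9th is 1.9646.

(1.4775, 1.9646)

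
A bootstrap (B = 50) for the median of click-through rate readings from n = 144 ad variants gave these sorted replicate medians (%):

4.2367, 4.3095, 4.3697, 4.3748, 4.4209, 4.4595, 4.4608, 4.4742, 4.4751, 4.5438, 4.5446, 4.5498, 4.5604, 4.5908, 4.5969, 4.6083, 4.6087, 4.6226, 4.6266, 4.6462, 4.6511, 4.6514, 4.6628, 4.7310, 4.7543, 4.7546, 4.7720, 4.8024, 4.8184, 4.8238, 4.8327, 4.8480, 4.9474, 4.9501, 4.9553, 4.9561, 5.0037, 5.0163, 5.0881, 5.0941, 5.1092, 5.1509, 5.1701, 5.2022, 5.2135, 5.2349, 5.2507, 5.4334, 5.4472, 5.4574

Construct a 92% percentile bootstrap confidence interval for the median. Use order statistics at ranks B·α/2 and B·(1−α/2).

α = 0.08; lower rank = 50 × 0.040 = 2; upper rank = 50 × 0.960 = 48.
The 2nd smallest replicate is 4.3095; the 48th is 5.4334.

(4.3095, 5.4334)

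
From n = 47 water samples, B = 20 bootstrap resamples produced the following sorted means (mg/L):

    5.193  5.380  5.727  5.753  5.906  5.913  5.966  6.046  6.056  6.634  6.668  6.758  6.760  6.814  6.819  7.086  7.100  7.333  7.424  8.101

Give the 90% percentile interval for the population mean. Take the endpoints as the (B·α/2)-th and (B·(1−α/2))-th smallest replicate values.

α = 0.10; lower rank = 20 × 0.050 = 1; upper rank = 20 × 0.950 = 19.
The 1st smallest replicate is 5.193; the 19th is 7.424.

(5.193, 7.424)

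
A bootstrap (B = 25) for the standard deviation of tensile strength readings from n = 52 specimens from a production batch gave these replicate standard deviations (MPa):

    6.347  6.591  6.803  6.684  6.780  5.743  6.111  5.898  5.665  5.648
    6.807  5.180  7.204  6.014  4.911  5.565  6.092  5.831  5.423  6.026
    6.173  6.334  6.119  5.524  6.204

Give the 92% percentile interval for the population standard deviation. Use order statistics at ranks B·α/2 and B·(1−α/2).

Sorted replicates: 4.911, 5.180, 5.423, 5.524, 5.565, 5.648, 5.665, 5.743, 5.831, 5.898, 6.014, 6.026, 6.092, 6.111, 6.119, 6.173, 6.204, 6.334, 6.347, 6.591, 6.684, 6.780, 6.803, 6.807, 7.204
α = 0.08; lower rank = 25 × 0.040 = 1; upper rank = 25 × 0.960 = 24.
The 1st smallest replicate is 4.911; the 24th is 6.807.

(4.911, 6.807)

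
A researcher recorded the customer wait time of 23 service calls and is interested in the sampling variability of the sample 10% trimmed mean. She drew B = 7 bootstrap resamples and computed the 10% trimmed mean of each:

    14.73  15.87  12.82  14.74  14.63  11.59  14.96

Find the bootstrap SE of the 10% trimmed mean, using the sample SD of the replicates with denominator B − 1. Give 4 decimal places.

SE* = 1.4629

Bootstrap SE is the standard deviation of the 7 replicate 10% trimmed means.
Mean of replicates: (14.73 + 15.87 + 12.82 + 14.74 + 14.63 + 11.59 + 14.96) / 7 = 99.34000 / 7 = 14.19143
Sum of squared deviations: (+0.53857)² + (+1.67857)² + (−1.37143)² + (+0.54857)² + (+0.43857)² + (−2.60143)² + (+0.76857)² = 12.83989
Variance = 12.83989 / 6 = 2.13998
SE* = √2.13998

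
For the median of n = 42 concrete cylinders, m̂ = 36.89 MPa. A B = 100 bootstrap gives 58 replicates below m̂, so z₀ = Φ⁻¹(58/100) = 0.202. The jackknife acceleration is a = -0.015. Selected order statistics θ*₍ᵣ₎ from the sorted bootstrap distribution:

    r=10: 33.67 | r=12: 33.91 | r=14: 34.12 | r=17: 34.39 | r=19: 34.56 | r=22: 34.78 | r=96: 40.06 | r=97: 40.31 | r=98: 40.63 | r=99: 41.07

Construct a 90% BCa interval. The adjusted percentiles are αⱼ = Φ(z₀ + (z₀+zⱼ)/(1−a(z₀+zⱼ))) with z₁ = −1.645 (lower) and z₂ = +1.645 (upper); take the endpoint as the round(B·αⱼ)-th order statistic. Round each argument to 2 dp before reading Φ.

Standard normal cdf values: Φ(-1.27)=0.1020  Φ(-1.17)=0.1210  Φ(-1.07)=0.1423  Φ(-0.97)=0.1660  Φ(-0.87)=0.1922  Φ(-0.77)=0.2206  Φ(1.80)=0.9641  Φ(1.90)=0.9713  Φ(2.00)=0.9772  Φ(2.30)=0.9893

(33.67, 40.63)

Lower: z₀ + z₁ = 0.202 + (-1.645) = -1.443; 1 − a(z₀+z₁) = 1 − (-0.015)(-1.443) = 0.9784; argument = 0.202 + (-1.443)/0.9784 = -1.2729 → -1.27.
α₁ = Φ(-1.27) = 0.1020; rank = round(100 × 0.1020) = 10; θ*₍10₎ = 33.67.
Upper: z₀ + z₂ = 1.847; 1 − a(z₀+z₂) = 1.0277; argument = 1.9992 → 2.00; α₂ = 0.9772; rank = 98; θ*₍98₎ = 40.63.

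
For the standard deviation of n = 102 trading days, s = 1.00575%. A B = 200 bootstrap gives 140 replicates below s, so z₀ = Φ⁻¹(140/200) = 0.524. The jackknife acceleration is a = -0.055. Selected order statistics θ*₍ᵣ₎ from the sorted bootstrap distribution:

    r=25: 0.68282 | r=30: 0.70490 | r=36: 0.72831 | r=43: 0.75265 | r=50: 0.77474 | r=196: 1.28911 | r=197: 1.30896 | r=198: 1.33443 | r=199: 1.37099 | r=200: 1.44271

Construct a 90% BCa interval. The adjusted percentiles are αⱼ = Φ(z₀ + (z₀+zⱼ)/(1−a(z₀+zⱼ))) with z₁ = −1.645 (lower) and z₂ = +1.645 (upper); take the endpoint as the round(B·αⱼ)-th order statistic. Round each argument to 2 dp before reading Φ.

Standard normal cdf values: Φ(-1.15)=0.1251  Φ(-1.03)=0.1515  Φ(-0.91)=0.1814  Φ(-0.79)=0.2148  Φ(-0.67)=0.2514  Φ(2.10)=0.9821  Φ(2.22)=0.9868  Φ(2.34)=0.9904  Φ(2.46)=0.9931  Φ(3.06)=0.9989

Lower: z₀ + z₁ = 0.524 + (-1.645) = -1.121; 1 − a(z₀+z₁) = 1 − (-0.055)(-1.121) = 0.9383; argument = 0.524 + (-1.121)/0.9383 = -0.6707 → -0.67.
α₁ = Φ(-0.67) = 0.2514; rank = round(200 × 0.2514) = 50; θ*₍50₎ = 0.77474.
Upper: z₀ + z₂ = 2.169; 1 − a(z₀+z₂) = 1.1193; argument = 2.4618 → 2.46; α₂ = 0.9931; rank = 199; θ*₍199₎ = 1.37099.

(0.77474, 1.37099)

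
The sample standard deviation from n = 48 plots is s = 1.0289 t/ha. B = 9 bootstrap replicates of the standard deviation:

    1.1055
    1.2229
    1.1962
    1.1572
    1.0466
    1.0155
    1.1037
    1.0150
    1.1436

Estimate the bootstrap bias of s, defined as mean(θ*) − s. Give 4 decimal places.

mean(θ*) = (1.1055 + 1.2229 + 1.1962 + 1.1572 + 1.0466 + 1.0155 + 1.1037 + 1.0150 + 1.1436) / 9 = 1.11180
bias = 1.11180 − 1.0289

bias = +0.0829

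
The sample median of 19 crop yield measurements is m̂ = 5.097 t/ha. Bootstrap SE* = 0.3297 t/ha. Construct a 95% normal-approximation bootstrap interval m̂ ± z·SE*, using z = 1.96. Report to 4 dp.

(4.4508, 5.7432)

Margin = 1.96 × 0.3297 = 0.64621
Interval: 5.097 ± 0.64621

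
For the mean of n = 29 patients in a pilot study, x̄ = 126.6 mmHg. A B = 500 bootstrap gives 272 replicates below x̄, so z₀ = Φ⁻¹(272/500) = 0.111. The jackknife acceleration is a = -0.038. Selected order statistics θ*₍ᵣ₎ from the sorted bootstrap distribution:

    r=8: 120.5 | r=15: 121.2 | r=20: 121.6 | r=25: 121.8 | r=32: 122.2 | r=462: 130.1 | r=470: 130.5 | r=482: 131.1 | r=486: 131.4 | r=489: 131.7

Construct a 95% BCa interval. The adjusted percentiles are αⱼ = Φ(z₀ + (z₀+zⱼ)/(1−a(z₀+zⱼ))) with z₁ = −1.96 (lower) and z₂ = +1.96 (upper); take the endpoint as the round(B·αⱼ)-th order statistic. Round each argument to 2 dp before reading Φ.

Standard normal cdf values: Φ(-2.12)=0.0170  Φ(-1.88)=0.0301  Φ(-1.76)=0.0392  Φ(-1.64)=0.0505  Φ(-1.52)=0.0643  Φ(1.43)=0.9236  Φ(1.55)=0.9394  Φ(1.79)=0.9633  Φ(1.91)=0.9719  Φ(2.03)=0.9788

Lower: z₀ + z₁ = 0.111 + (-1.960) = -1.849; 1 − a(z₀+z₁) = 1 − (-0.038)(-1.849) = 0.9297; argument = 0.111 + (-1.849)/0.9297 = -1.8777 → -1.88.
α₁ = Φ(-1.88) = 0.0301; rank = round(500 × 0.0301) = 15; θ*₍15₎ = 121.2.
Upper: z₀ + z₂ = 2.071; 1 − a(z₀+z₂) = 1.0787; argument = 2.0309 → 2.03; α₂ = 0.9788; rank = 489; θ*₍489₎ = 131.7.

(121.2, 131.7)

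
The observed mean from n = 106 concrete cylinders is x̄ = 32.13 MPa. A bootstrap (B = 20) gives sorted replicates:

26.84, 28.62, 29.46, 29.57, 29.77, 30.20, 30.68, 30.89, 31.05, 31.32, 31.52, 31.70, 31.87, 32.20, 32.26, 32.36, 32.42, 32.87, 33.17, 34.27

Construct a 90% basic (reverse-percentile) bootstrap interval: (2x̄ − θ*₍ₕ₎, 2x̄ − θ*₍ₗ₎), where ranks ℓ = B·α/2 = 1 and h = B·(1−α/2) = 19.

Percentile endpoints at ranks 1 and 19: θ*₍1₎ = 26.84, θ*₍19₎ = 33.17.
Basic interval reflects these around x̄:
  lower = 2 × 32.13 − 33.17 = 31.09
  upper = 2 × 32.13 − 26.84 = 37.42

(31.09, 37.42)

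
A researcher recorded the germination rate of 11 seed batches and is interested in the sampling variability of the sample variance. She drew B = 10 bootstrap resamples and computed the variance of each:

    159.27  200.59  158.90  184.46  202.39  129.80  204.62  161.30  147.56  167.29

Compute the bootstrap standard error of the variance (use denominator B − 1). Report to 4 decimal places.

SE* = 25.4019

Bootstrap SE is the standard deviation of the 10 replicate variances.
Mean of replicates: (159.27 + 200.59 + 158.90 + 184.46 + 202.39 + 129.80 + 204.62 + 161.30 + 147.56 + 167.29) / 10 = 1716.18000 / 10 = 171.61800
Sum of squared deviations: (−12.34800)² + (+28.97200)² + (−12.71800)² + (+12.84200)² + (+30.77200)² + (−41.81800)² + (+33.00200)² + (−10.31800)² + (−24.05800)² + (−4.32800)² = 5807.28756
Variance = 5807.28756 / 9 = 645.25417
SE* = √645.25417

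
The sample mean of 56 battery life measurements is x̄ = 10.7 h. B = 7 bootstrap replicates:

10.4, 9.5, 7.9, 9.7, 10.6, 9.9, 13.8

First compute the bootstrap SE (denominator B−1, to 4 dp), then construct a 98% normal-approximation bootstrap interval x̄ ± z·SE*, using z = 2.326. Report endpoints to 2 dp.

Mean of replicates = 10.2571; sum of squared deviations = 19.2571; SE* = √(19.2571/6) = 1.7915
Margin = 2.326 × 1.7915 = 4.167
Interval: 10.7 ± 4.167

(6.53, 14.87)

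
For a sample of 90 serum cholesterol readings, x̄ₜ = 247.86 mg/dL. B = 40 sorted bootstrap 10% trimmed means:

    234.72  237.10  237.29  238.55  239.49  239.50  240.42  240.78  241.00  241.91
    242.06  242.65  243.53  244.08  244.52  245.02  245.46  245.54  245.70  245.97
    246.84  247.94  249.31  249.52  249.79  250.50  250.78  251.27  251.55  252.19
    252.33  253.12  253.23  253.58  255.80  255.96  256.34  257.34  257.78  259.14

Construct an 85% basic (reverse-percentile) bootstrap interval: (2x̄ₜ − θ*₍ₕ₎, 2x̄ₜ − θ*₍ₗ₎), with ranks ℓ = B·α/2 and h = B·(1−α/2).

Percentile endpoints at ranks 3 and 37: θ*₍3₎ = 237.29, θ*₍37₎ = 256.34.
Basic interval reflects these around x̄ₜ:
  lower = 2 × 247.86 − 256.34 = 239.38
  upper = 2 × 247.86 − 237.29 = 258.43

(239.38, 258.43)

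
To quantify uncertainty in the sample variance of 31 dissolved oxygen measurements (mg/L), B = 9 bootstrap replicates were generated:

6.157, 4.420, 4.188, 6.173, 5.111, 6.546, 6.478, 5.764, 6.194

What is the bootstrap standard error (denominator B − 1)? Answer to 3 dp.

Bootstrap SE is the standard deviation of the 9 replicate variances.
Mean of replicates: (6.157 + 4.420 + 4.188 + 6.173 + 5.111 + 6.546 + 6.478 + 5.764 + 6.194) / 9 = 51.0310 / 9 = 5.6701
Sum of squared deviations: (+0.4869)² + (−1.2501)² + (−1.4821)² + (+0.5029)² + (−0.5591)² + (+0.8759)² + (+0.8079)² + (+0.0939)² + (+0.5239)² = 6.2651
Variance = 6.2651 / 8 = 0.7831
SE* = √0.7831

SE* = 0.885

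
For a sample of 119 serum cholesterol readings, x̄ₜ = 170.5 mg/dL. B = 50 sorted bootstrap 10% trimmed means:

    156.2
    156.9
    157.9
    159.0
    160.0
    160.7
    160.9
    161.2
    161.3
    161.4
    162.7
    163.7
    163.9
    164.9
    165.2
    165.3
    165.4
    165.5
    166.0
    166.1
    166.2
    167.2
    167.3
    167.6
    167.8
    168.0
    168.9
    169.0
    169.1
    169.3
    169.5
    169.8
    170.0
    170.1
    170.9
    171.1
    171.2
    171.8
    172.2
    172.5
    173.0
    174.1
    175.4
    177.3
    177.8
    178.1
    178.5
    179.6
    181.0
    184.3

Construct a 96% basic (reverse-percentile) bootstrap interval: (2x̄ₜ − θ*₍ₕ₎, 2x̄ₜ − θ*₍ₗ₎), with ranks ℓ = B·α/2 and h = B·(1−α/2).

Percentile endpoints at ranks 1 and 49: θ*₍1₎ = 156.2, θ*₍49₎ = 181.0.
Basic interval reflects these around x̄ₜ:
  lower = 2 × 170.5 − 181.0 = 160.0
  upper = 2 × 170.5 − 156.2 = 184.8

(160.0, 184.8)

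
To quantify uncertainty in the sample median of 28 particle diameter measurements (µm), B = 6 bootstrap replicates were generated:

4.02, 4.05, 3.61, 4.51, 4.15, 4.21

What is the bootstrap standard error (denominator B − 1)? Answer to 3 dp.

Bootstrap SE is the standard deviation of the 6 replicate medians.
Mean of replicates: (4.02 + 4.05 + 3.61 + 4.51 + 4.15 + 4.21) / 6 = 24.5500 / 6 = 4.0917
Sum of squared deviations: (−0.0717)² + (−0.0417)² + (−0.4817)² + (+0.4183)² + (+0.0583)² + (+0.1183)² = 0.4313
Variance = 0.4313 / 5 = 0.0863
SE* = √0.0863

SE* = 0.294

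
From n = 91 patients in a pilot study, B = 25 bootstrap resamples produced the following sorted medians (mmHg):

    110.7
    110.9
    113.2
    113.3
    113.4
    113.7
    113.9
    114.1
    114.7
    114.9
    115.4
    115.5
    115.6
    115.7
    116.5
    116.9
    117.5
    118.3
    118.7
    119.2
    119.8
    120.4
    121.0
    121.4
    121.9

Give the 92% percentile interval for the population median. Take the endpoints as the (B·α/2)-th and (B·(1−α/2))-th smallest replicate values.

(110.7, 121.4)

α = 0.08; lower rank = 25 × 0.040 = 1; upper rank = 25 × 0.960 = 24.
The 1st smallest replicate is 110.7; the 24th is 121.4.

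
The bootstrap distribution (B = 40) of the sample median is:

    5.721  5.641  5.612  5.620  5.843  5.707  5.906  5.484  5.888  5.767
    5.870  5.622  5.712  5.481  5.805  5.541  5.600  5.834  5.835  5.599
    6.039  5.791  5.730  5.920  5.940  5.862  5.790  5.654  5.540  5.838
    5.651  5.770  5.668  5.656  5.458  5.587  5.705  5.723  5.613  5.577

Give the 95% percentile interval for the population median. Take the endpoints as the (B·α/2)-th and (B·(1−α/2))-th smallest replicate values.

(5.458, 5.940)

Sorted replicates: 5.458, 5.481, 5.484, 5.540, 5.541, 5.577, 5.587, 5.599, 5.600, 5.612, 5.613, 5.620, 5.622, 5.641, 5.651, 5.654, 5.656, 5.668, 5.705, 5.707, 5.712, 5.721, 5.723, 5.730, 5.767, 5.770, 5.790, 5.791, 5.805, 5.834, 5.835, 5.838, 5.843, 5.862, 5.870, 5.888, 5.906, 5.920, 5.940, 6.039
α = 0.05; lower rank = 40 × 0.025 = 1; upper rank = 40 × 0.975 = 39.
The 1st smallest replicate is 5.458; the 39th is 5.940.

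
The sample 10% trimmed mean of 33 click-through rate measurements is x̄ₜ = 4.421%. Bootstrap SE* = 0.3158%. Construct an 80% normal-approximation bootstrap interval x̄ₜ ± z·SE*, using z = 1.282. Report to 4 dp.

Margin = 1.282 × 0.3158 = 0.40486
Interval: 4.421 ± 0.40486

(4.0161, 4.8259)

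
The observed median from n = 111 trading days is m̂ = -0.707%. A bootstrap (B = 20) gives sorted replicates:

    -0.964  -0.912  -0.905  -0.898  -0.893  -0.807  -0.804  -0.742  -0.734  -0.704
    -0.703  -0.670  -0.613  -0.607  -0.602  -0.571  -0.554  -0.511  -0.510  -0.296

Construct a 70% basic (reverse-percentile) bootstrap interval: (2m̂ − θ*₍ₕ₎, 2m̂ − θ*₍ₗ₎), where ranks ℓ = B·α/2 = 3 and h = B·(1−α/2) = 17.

Percentile endpoints at ranks 3 and 17: θ*₍3₎ = -0.905, θ*₍17₎ = -0.554.
Basic interval reflects these around m̂:
  lower = 2 × -0.707 − -0.554 = -0.860
  upper = 2 × -0.707 − -0.905 = -0.509

(-0.860, -0.509)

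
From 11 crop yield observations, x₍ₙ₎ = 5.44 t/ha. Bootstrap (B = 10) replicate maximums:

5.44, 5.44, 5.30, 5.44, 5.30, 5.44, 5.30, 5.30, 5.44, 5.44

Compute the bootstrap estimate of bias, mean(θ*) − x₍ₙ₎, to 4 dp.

mean(θ*) = (5.44 + 5.44 + 5.30 + 5.44 + 5.30 + 5.44 + 5.30 + 5.30 + 5.44 + 5.44) / 10 = 5.38400
bias = 5.38400 − 5.44

bias = −0.0560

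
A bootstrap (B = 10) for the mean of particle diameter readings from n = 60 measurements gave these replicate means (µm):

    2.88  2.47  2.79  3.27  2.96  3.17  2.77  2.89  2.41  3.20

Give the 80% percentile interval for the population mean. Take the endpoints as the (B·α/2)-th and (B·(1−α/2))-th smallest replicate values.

(2.41, 3.20)

Sorted replicates: 2.41, 2.47, 2.77, 2.79, 2.88, 2.89, 2.96, 3.17, 3.20, 3.27
α = 0.20; lower rank = 10 × 0.100 = 1; upper rank = 10 × 0.900 = 9.
The 1st smallest replicate is 2.41; the 9th is 3.20.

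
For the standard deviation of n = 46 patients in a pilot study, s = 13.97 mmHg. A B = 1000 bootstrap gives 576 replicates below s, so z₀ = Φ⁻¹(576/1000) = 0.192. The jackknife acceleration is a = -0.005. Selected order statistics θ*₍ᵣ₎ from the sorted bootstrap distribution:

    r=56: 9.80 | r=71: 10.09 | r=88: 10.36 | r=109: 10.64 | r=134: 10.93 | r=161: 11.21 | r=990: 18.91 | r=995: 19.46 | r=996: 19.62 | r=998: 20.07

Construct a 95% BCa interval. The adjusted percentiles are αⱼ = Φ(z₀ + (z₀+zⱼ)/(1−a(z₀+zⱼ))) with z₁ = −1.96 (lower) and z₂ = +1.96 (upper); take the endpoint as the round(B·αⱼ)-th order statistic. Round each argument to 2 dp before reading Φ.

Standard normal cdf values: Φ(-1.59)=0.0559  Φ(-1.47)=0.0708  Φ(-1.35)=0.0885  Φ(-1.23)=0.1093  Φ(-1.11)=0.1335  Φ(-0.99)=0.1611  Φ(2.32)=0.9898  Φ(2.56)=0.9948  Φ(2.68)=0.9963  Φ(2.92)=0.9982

(9.80, 18.91)

Lower: z₀ + z₁ = 0.192 + (-1.960) = -1.768; 1 − a(z₀+z₁) = 1 − (-0.005)(-1.768) = 0.9912; argument = 0.192 + (-1.768)/0.9912 = -1.5918 → -1.59.
α₁ = Φ(-1.59) = 0.0559; rank = round(1000 × 0.0559) = 56; θ*₍56₎ = 9.80.
Upper: z₀ + z₂ = 2.152; 1 − a(z₀+z₂) = 1.0108; argument = 2.3211 → 2.32; α₂ = 0.9898; rank = 990; θ*₍990₎ = 18.91.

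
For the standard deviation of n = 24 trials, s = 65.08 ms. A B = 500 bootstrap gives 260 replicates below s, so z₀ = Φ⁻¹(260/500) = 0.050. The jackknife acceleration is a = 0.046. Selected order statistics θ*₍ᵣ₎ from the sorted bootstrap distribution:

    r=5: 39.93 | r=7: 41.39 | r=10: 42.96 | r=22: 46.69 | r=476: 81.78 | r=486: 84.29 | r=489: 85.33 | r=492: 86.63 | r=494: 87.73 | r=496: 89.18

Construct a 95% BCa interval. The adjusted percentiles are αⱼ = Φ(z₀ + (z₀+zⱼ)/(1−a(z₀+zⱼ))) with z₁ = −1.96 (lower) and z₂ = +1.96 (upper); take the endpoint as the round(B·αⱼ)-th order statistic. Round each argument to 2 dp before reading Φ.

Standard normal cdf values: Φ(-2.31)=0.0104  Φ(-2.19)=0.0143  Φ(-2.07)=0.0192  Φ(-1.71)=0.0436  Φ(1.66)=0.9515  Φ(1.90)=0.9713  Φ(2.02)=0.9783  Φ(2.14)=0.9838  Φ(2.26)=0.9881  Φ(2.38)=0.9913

(46.69, 87.73)

Lower: z₀ + z₁ = 0.050 + (-1.960) = -1.910; 1 − a(z₀+z₁) = 1 − (0.046)(-1.910) = 1.0879; argument = 0.050 + (-1.910)/1.0879 = -1.7057 → -1.71.
α₁ = Φ(-1.71) = 0.0436; rank = round(500 × 0.0436) = 22; θ*₍22₎ = 46.69.
Upper: z₀ + z₂ = 2.010; 1 − a(z₀+z₂) = 0.9075; argument = 2.2648 → 2.26; α₂ = 0.9881; rank = 494; θ*₍494₎ = 87.73.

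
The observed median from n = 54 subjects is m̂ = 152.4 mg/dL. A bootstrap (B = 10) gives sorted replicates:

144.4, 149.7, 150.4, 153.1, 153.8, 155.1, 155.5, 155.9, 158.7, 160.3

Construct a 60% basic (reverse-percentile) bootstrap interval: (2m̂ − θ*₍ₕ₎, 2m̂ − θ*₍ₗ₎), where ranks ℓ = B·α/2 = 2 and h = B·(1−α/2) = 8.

Percentile endpoints at ranks 2 and 8: θ*₍2₎ = 149.7, θ*₍8₎ = 155.9.
Basic interval reflects these around m̂:
  lower = 2 × 152.4 − 155.9 = 148.9
  upper = 2 × 152.4 − 149.7 = 155.1

(148.9, 155.1)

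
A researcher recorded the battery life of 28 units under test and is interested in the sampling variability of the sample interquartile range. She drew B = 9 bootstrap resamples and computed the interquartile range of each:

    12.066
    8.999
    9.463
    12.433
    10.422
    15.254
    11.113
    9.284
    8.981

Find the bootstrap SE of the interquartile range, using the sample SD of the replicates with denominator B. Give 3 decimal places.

Bootstrap SE is the standard deviation of the 9 replicate interquartile ranges.
Mean of replicates: (12.066 + 8.999 + 9.463 + 12.433 + 10.422 + 15.254 + 11.113 + 9.284 + 8.981) / 9 = 98.0150 / 9 = 10.8906
Sum of squared deviations: (+1.1754)² + (−1.8916)² + (−1.4276)² + (+1.5424)² + (−0.4686)² + (+4.3634)² + (+0.2224)² + (−1.6066)² + (−1.9096)² = 34.9128
Variance = 34.9128 / 9 = 3.8792
SE* = √3.8792

SE* = 1.970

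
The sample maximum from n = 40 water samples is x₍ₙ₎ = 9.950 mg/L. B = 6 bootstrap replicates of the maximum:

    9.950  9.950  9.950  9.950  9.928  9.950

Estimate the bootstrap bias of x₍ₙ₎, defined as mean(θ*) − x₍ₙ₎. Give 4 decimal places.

mean(θ*) = (9.950 + 9.950 + 9.950 + 9.950 + 9.928 + 9.950) / 6 = 9.94633
bias = 9.94633 − 9.950

bias = −0.0037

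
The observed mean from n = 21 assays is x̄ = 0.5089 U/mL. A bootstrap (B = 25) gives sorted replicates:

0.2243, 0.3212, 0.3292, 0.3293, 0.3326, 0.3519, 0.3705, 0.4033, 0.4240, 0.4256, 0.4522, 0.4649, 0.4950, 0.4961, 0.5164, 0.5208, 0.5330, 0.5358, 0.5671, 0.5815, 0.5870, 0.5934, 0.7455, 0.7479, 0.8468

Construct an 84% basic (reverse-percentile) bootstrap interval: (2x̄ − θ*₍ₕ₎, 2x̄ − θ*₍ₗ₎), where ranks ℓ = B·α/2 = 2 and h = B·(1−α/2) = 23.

(0.2723, 0.6966)

Percentile endpoints at ranks 2 and 23: θ*₍2₎ = 0.3212, θ*₍23₎ = 0.7455.
Basic interval reflects these around x̄:
  lower = 2 × 0.5089 − 0.7455 = 0.2723
  upper = 2 × 0.5089 − 0.3212 = 0.6966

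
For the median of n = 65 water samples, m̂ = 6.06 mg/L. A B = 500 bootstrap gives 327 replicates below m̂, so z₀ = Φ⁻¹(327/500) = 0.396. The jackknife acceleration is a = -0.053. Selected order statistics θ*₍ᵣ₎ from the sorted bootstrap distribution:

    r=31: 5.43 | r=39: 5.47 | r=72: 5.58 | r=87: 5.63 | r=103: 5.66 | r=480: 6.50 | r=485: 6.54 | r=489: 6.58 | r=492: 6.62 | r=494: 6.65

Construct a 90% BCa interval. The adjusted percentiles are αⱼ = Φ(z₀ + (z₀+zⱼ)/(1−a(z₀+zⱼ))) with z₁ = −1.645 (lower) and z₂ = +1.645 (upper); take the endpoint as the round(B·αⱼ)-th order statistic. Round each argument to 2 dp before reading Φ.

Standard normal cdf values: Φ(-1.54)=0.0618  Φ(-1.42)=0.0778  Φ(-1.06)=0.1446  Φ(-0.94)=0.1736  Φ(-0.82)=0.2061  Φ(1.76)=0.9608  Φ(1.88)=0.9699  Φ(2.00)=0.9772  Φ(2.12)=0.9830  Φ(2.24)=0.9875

Lower: z₀ + z₁ = 0.396 + (-1.645) = -1.249; 1 − a(z₀+z₁) = 1 − (-0.053)(-1.249) = 0.9338; argument = 0.396 + (-1.249)/0.9338 = -0.9415 → -0.94.
α₁ = Φ(-0.94) = 0.1736; rank = round(500 × 0.1736) = 87; θ*₍87₎ = 5.63.
Upper: z₀ + z₂ = 2.041; 1 − a(z₀+z₂) = 1.1082; argument = 2.2378 → 2.24; α₂ = 0.9875; rank = 494; θ*₍494₎ = 6.65.

(5.63, 6.65)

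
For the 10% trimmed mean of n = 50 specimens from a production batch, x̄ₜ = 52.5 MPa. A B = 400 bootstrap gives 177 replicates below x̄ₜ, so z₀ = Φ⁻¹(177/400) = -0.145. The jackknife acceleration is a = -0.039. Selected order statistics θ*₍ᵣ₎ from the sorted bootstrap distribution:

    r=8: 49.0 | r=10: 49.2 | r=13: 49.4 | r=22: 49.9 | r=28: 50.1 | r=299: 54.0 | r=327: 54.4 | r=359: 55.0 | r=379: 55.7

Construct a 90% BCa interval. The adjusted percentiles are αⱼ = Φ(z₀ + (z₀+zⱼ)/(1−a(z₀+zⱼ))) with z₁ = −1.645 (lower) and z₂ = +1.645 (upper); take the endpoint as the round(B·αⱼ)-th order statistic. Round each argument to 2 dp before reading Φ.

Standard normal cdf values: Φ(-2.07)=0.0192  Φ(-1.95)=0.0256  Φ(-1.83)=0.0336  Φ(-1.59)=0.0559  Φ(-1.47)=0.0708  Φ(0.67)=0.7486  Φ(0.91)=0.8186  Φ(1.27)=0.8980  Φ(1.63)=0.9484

Lower: z₀ + z₁ = -0.145 + (-1.645) = -1.790; 1 − a(z₀+z₁) = 1 − (-0.039)(-1.790) = 0.9302; argument = -0.145 + (-1.790)/0.9302 = -2.0693 → -2.07.
α₁ = Φ(-2.07) = 0.0192; rank = round(400 × 0.0192) = 8; θ*₍8₎ = 49.0.
Upper: z₀ + z₂ = 1.500; 1 − a(z₀+z₂) = 1.0585; argument = 1.2721 → 1.27; α₂ = 0.8980; rank = 359; θ*₍359₎ = 55.0.

(49.0, 55.0)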